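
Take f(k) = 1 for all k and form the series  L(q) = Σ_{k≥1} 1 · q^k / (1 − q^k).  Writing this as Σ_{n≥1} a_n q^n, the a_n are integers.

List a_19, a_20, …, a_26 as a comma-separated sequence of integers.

q^19  k|19↦f(k): 1:1 19:1  a_19=2
n=20: 20·1 10·2 5·4 4·5 2·10 1·20  f→[1+1+1+1+1+1]=6
n=21: 21·1 7·3 3·7 1·21  f→[1+1+1+1]=4
d|22:{22,11,2,1}  Σf=1+1+1+1=4
n=23: 1·23 23·1  f→[1+1]=2
n=24: 1·24 2·12 3·8 4·6 6·4 8·3 12·2 24·1  f→[1+1+1+1+1+1+1+1]=8
[q^25] f(25)=1,f(5)=1,f(1)=1 ⇒ 3
d|26:{26,13,2,1}  Σf=1+1+1+1=4

2, 6, 4, 4, 2, 8, 3, 4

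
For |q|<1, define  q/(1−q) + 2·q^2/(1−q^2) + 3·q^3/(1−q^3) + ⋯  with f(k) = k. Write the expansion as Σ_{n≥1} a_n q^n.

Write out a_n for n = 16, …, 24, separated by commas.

q^16  k|16↦f(k): 1:1 2:2 4:4 8:8 16:16  a_16=31
[q^17] f(17)=17,f(1)=1 ⇒ 18
q^18  k|18↦f(k): 1:1 2:2 3:3 6:6 9:9 18:18  a_18=39
q^19  k|19↦f(k): 19:19 1:1  a_19=20
n=20: 20·1 10·2 5·4 4·5 2·10 1·20  f→[20+10+5+4+2+1]=42
[q^21] f(1)=1,f(3)=3,f(7)=7,f(21)=21 ⇒ 32
n=22: 22·1 11·2 2·11 1·22  f→[22+11+2+1]=36
[q^23] f(1)=1,f(23)=23 ⇒ 24
[q^24] f(1)=1,f(2)=2,f(3)=3,f(4)=4,f(6)=6,f(8)=8,f(12)=12,f(24)=24 ⇒ 60

31, 18, 39, 20, 42, 32, 36, 24, 60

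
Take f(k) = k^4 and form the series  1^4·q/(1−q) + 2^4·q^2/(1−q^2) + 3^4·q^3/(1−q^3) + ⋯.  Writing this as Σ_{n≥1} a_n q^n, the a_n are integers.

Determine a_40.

a_40 = 2734994

[q^40] f(40)=2560000,f(20)=160000,f(10)=10000,f(8)=4096,f(5)=625,f(4)=256,f(2)=16,f(1)=1 ⇒ 2734994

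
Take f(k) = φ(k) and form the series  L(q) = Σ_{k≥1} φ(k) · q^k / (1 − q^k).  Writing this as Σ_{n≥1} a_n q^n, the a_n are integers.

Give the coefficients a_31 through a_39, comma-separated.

q^31  k|31↦φ(k): 31:30 1:1  a_31=31
q^32  k|32↦φ(k): 32:16 16:8 8:4 4:2 2:1 1:1  a_32=32
n=33: 1·33 3·11 11·3 33·1  φ→[1+2+10+20]=33
q^34  k|34↦φ(k): 1:1 2:1 17:16 34:16  a_34=34
n=35: 35·1 7·5 5·7 1·35  φ→[24+6+4+1]=35
d|36:{36,18,12,9,6,4,3,2,1}  Σφ=12+6+4+6+2+2+2+1+1=36
[q^37] φ(1)=1,φ(37)=36 ⇒ 37
n=38: 38·1 19·2 2·19 1·38  φ→[18+18+1+1]=38
d|39:{1,3,13,39}  Σφ=1+2+12+24=39

31, 32, 33, 34, 35, 36, 37, 38, 39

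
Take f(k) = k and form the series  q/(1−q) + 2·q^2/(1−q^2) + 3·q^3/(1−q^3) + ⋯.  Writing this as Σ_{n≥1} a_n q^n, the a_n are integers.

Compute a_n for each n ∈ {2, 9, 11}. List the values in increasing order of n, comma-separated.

[q^2] f(1)=1,f(2)=2 ⇒ 3
q^9  k|9↦f(k): 9:9 3:3 1:1  a_9=13
[q^11] f(11)=11,f(1)=1 ⇒ 12

3, 13, 12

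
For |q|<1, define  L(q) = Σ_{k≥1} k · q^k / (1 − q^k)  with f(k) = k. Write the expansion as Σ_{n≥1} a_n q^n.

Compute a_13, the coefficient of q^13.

a_13 = 14

d|13:{1,13}  Σf=1+13=14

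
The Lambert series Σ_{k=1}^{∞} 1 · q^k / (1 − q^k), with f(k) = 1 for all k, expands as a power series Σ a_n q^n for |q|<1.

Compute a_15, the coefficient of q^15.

a_15 = 4

q^15  k|15↦f(k): 15:1 5:1 3:1 1:1  a_15=4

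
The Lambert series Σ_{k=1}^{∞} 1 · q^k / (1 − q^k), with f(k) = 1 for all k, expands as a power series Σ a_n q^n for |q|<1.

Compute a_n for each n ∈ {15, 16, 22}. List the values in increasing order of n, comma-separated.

4, 5, 4

[q^15] f(1)=1,f(3)=1,f(5)=1,f(15)=1 ⇒ 4
q^16  k|16↦f(k): 1:1 2:1 4:1 8:1 16:1  a_16=5
d|22:{1,2,11,22}  Σf=1+1+1+1=4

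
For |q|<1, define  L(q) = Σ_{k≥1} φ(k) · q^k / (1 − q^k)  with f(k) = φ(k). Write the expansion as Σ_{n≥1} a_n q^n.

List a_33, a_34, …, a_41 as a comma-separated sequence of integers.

n=33: 1·33 3·11 11·3 33·1  φ→[1+2+10+20]=33
n=34: 1·34 2·17 17·2 34·1  φ→[1+1+16+16]=34
n=35: 35·1 7·5 5·7 1·35  φ→[24+6+4+1]=35
d|36:{1,2,3,4,6,9,12,18,36}  Σφ=1+1+2+2+2+6+4+6+12=36
n=37: 1·37 37·1  φ→[1+36]=37
n=38: 38·1 19·2 2·19 1·38  φ→[18+18+1+1]=38
q^39  k|39↦φ(k): 39:24 13:12 3:2 1:1  a_39=39
q^40  k|40↦φ(k): 40:16 20:8 10:4 8:4 5:4 4:2 2:1 1:1  a_40=40
q^41  k|41↦φ(k): 1:1 41:40  a_41=41

33, 34, 35, 36, 37, 38, 39, 40, 41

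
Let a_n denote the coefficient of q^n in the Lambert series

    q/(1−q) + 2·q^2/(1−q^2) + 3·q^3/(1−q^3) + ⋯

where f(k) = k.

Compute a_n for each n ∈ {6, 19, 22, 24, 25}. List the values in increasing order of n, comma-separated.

12, 20, 36, 60, 31

d|6:{1,2,3,6}  Σf=1+2+3+6=12
q^19  k|19↦f(k): 19:19 1:1  a_19=20
d|22:{1,2,11,22}  Σf=1+2+11+22=36
n=24: 24·1 12·2 8·3 6·4 4·6 3·8 2·12 1·24  f→[24+12+8+6+4+3+2+1]=60
q^25  k|25↦f(k): 1:1 5:5 25:25  a_25=31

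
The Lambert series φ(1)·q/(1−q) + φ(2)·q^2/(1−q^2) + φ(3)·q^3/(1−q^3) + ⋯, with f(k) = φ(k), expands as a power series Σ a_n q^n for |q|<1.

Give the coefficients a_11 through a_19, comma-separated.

n=11: 11·1 1·11  φ→[10+1]=11
[q^12] φ(1)=1,φ(2)=1,φ(3)=2,φ(4)=2,φ(6)=2,φ(12)=4 ⇒ 12
[q^13] φ(1)=1,φ(13)=12 ⇒ 13
n=14: 1·14 2·7 7·2 14·1  φ→[1+1+6+6]=14
d|15:{1,3,5,15}  Σφ=1+2+4+8=15
d|16:{1,2,4,8,16}  Σφ=1+1+2+4+8=16
q^17  k|17↦φ(k): 17:16 1:1  a_17=17
q^18  k|18↦φ(k): 1:1 2:1 3:2 6:2 9:6 18:6  a_18=18
q^19  k|19↦φ(k): 19:18 1:1  a_19=19

11, 12, 13, 14, 15, 16, 17, 18, 19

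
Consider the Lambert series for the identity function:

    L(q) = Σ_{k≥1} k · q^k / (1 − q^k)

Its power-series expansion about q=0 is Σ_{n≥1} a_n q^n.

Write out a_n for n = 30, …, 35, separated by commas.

72, 32, 63, 48, 54, 48

d|30:{30,15,10,6,5,3,2,1}  Σf=30+15+10+6+5+3+2+1=72
n=31: 31·1 1·31  f→[31+1]=32
d|32:{32,16,8,4,2,1}  Σf=32+16+8+4+2+1=63
n=33: 1·33 3·11 11·3 33·1  f→[1+3+11+33]=48
q^34  k|34↦f(k): 1:1 2:2 17:17 34:34  a_34=54
q^35  k|35↦f(k): 1:1 5:5 7:7 35:35  a_35=48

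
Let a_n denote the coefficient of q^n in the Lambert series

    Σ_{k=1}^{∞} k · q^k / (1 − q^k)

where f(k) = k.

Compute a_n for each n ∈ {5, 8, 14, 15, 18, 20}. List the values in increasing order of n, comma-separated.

d|5:{1,5}  Σf=1+5=6
[q^8] f(8)=8,f(4)=4,f(2)=2,f(1)=1 ⇒ 15
[q^14] f(1)=1,f(2)=2,f(7)=7,f(14)=14 ⇒ 24
n=15: 15·1 5·3 3·5 1·15  f→[15+5+3+1]=24
[q^18] f(18)=18,f(9)=9,f(6)=6,f(3)=3,f(2)=2,f(1)=1 ⇒ 39
n=20: 1·20 2·10 4·5 5·4 10·2 20·1  f→[1+2+4+5+10+20]=42

6, 15, 24, 24, 39, 42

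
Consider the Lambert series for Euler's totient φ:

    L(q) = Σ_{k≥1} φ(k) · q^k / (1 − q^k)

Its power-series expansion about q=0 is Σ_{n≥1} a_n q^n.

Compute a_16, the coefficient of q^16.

[q^16] φ(16)=8,φ(8)=4,φ(4)=2,φ(2)=1,φ(1)=1 ⇒ 16

a_16 = 16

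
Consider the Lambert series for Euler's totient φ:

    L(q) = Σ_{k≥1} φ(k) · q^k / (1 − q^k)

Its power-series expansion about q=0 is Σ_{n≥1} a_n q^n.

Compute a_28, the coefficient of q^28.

d|28:{28,14,7,4,2,1}  Σφ=12+6+6+2+1+1=28

a_28 = 28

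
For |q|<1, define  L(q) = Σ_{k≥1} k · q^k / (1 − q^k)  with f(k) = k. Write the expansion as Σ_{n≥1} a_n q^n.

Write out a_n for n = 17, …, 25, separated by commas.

q^17  k|17↦f(k): 1:1 17:17  a_17=18
d|18:{1,2,3,6,9,18}  Σf=1+2+3+6+9+18=39
n=19: 19·1 1·19  f→[19+1]=20
d|20:{1,2,4,5,10,20}  Σf=1+2+4+5+10+20=42
n=21: 1·21 3·7 7·3 21·1  f→[1+3+7+21]=32
q^22  k|22↦f(k): 1:1 2:2 11:11 22:22  a_22=36
d|23:{23,1}  Σf=23+1=24
[q^24] f(1)=1,f(2)=2,f(3)=3,f(4)=4,f(6)=6,f(8)=8,f(12)=12,f(24)=24 ⇒ 60
[q^25] f(1)=1,f(5)=5,f(25)=25 ⇒ 31

18, 39, 20, 42, 32, 36, 24, 60, 31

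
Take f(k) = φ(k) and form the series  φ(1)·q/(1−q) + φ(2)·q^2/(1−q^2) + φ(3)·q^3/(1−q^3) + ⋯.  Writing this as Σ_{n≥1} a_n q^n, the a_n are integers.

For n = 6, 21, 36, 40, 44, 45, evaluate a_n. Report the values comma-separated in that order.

q^6  k|6↦φ(k): 1:1 2:1 3:2 6:2  a_6=6
n=21: 1·21 3·7 7·3 21·1  φ→[1+2+6+12]=21
d|36:{36,18,12,9,6,4,3,2,1}  Σφ=12+6+4+6+2+2+2+1+1=36
n=40: 40·1 20·2 10·4 8·5 5·8 4·10 2·20 1·40  φ→[16+8+4+4+4+2+1+1]=40
n=44: 1·44 2·22 4·11 11·4 22·2 44·1  φ→[1+1+2+10+10+20]=44
q^45  k|45↦φ(k): 1:1 3:2 5:4 9:6 15:8 45:24  a_45=45

6, 21, 36, 40, 44, 45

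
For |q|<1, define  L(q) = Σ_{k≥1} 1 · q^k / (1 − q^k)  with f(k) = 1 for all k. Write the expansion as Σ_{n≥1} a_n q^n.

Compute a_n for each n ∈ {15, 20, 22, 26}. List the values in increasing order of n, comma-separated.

d|15:{1,3,5,15}  Σf=1+1+1+1=4
[q^20] f(1)=1,f(2)=1,f(4)=1,f(5)=1,f(10)=1,f(20)=1 ⇒ 6
d|22:{1,2,11,22}  Σf=1+1+1+1=4
q^26  k|26↦f(k): 1:1 2:1 13:1 26:1  a_26=4

4, 6, 4, 4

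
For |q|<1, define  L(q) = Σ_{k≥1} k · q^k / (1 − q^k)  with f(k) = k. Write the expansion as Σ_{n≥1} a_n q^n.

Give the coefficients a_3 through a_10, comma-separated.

n=3: 3·1 1·3  f→[3+1]=4
n=4: 4·1 2·2 1·4  f→[4+2+1]=7
[q^5] f(1)=1,f(5)=5 ⇒ 6
q^6  k|6↦f(k): 6:6 3:3 2:2 1:1  a_6=12
n=7: 1·7 7·1  f→[1+7]=8
[q^8] f(1)=1,f(2)=2,f(4)=4,f(8)=8 ⇒ 15
d|9:{1,3,9}  Σf=1+3+9=13
n=10: 1·10 2·5 5·2 10·1  f→[1+2+5+10]=18

4, 7, 6, 12, 8, 15, 13, 18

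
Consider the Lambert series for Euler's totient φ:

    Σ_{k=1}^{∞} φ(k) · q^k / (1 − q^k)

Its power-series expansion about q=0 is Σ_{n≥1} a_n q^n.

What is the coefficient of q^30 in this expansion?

q^30  k|30↦φ(k): 1:1 2:1 3:2 5:4 6:2 10:4 15:8 30:8  a_30=30

a_30 = 30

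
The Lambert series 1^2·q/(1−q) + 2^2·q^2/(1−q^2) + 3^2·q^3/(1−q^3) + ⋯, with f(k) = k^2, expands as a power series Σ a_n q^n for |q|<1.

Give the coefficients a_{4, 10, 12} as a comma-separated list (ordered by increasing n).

n=4: 1·4 2·2 4·1  f→[1+4+16]=21
n=10: 10·1 5·2 2·5 1·10  f→[100+25+4+1]=130
n=12: 12·1 6·2 4·3 3·4 2·6 1·12  f→[144+36+16+9+4+1]=210

21, 130, 210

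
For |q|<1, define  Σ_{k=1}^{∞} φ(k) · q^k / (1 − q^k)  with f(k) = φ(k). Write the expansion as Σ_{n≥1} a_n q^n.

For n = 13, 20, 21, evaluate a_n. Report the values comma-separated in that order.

d|13:{13,1}  Σφ=12+1=13
q^20  k|20↦φ(k): 1:1 2:1 4:2 5:4 10:4 20:8  a_20=20
[q^21] φ(21)=12,φ(7)=6,φ(3)=2,φ(1)=1 ⇒ 21

13, 20, 21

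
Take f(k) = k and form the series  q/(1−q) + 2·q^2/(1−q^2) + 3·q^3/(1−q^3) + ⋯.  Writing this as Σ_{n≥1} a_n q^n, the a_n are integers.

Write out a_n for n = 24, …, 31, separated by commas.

[q^24] f(1)=1,f(2)=2,f(3)=3,f(4)=4,f(6)=6,f(8)=8,f(12)=12,f(24)=24 ⇒ 60
n=25: 25·1 5·5 1·25  f→[25+5+1]=31
n=26: 1·26 2·13 13·2 26·1  f→[1+2+13+26]=42
[q^27] f(27)=27,f(9)=9,f(3)=3,f(1)=1 ⇒ 40
d|28:{28,14,7,4,2,1}  Σf=28+14+7+4+2+1=56
d|29:{29,1}  Σf=29+1=30
[q^30] f(1)=1,f(2)=2,f(3)=3,f(5)=5,f(6)=6,f(10)=10,f(15)=15,f(30)=30 ⇒ 72
d|31:{1,31}  Σf=1+31=32

60, 31, 42, 40, 56, 30, 72, 32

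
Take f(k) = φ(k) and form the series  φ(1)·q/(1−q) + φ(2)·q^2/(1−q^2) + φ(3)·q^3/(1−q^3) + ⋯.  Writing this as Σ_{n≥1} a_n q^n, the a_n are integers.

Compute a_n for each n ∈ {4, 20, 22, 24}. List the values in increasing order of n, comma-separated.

q^4  k|4↦φ(k): 1:1 2:1 4:2  a_4=4
n=20: 1·20 2·10 4·5 5·4 10·2 20·1  φ→[1+1+2+4+4+8]=20
[q^22] φ(22)=10,φ(11)=10,φ(2)=1,φ(1)=1 ⇒ 22
d|24:{1,2,3,4,6,8,12,24}  Σφ=1+1+2+2+2+4+4+8=24

4, 20, 22, 24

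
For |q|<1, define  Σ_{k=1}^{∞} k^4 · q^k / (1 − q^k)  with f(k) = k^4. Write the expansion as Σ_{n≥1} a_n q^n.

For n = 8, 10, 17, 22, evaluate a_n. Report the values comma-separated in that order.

4369, 10642, 83522, 248914

n=8: 1·8 2·4 4·2 8·1  f→[1+16+256+4096]=4369
d|10:{1,2,5,10}  Σf=1+16+625+10000=10642
q^17  k|17↦f(k): 17:83521 1:1  a_17=83522
q^22  k|22↦f(k): 22:234256 11:14641 2:16 1:1  a_22=248914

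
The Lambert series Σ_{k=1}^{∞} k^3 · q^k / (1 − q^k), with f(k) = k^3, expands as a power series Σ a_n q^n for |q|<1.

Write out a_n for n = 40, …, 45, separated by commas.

d|40:{1,2,4,5,8,10,20,40}  Σf=1+8+64+125+512+1000+8000+64000=73710
d|41:{1,41}  Σf=1+68921=68922
[q^42] f(1)=1,f(2)=8,f(3)=27,f(6)=216,f(7)=343,f(14)=2744,f(21)=9261,f(42)=74088 ⇒ 86688
[q^43] f(43)=79507,f(1)=1 ⇒ 79508
[q^44] f(44)=85184,f(22)=10648,f(11)=1331,f(4)=64,f(2)=8,f(1)=1 ⇒ 97236
q^45  k|45↦f(k): 45:91125 15:3375 9:729 5:125 3:27 1:1  a_45=95382

73710, 68922, 86688, 79508, 97236, 95382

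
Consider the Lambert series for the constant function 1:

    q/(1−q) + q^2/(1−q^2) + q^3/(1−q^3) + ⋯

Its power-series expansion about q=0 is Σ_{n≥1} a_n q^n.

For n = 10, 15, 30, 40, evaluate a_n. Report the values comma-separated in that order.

n=10: 10·1 5·2 2·5 1·10  f→[1+1+1+1]=4
[q^15] f(1)=1,f(3)=1,f(5)=1,f(15)=1 ⇒ 4
d|30:{1,2,3,5,6,10,15,30}  Σf=1+1+1+1+1+1+1+1=8
q^40  k|40↦f(k): 40:1 20:1 10:1 8:1 5:1 4:1 2:1 1:1  a_40=8

4, 4, 8, 8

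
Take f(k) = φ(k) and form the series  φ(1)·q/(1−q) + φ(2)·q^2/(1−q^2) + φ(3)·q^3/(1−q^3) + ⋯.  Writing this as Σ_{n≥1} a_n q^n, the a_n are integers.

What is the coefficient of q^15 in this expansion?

q^15  k|15↦φ(k): 15:8 5:4 3:2 1:1  a_15=15

a_15 = 15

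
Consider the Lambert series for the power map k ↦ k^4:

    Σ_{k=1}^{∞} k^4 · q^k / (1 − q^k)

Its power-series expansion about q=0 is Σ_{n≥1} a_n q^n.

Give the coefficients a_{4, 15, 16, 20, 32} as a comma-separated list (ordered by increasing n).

273, 51332, 69905, 170898, 1118481

[q^4] f(1)=1,f(2)=16,f(4)=256 ⇒ 273
[q^15] f(15)=50625,f(5)=625,f(3)=81,f(1)=1 ⇒ 51332
[q^16] f(16)=65536,f(8)=4096,f(4)=256,f(2)=16,f(1)=1 ⇒ 69905
n=20: 20·1 10·2 5·4 4·5 2·10 1·20  f→[160000+10000+625+256+16+1]=170898
[q^32] f(32)=1048576,f(16)=65536,f(8)=4096,f(4)=256,f(2)=16,f(1)=1 ⇒ 1118481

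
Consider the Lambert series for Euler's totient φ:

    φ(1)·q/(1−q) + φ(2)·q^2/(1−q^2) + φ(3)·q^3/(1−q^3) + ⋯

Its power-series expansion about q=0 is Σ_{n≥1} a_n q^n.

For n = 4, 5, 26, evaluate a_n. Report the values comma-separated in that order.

n=4: 4·1 2·2 1·4  φ→[2+1+1]=4
[q^5] φ(1)=1,φ(5)=4 ⇒ 5
q^26  k|26↦φ(k): 1:1 2:1 13:12 26:12  a_26=26

4, 5, 26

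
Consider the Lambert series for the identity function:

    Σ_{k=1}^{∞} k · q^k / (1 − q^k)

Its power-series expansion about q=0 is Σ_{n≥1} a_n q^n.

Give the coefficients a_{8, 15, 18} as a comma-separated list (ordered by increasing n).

15, 24, 39

n=8: 1·8 2·4 4·2 8·1  f→[1+2+4+8]=15
q^15  k|15↦f(k): 15:15 5:5 3:3 1:1  a_15=24
n=18: 18·1 9·2 6·3 3·6 2·9 1·18  f→[18+9+6+3+2+1]=39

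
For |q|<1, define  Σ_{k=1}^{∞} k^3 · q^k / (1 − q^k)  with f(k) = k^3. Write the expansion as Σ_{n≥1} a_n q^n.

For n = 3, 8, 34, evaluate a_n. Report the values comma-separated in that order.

d|3:{1,3}  Σf=1+27=28
d|8:{1,2,4,8}  Σf=1+8+64+512=585
n=34: 1·34 2·17 17·2 34·1  f→[1+8+4913+39304]=44226

28, 585, 44226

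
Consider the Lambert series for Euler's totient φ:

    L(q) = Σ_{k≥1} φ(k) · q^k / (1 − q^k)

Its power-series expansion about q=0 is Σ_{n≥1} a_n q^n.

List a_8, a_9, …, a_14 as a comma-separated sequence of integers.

d|8:{1,2,4,8}  Σφ=1+1+2+4=8
[q^9] φ(1)=1,φ(3)=2,φ(9)=6 ⇒ 9
n=10: 10·1 5·2 2·5 1·10  φ→[4+4+1+1]=10
[q^11] φ(11)=10,φ(1)=1 ⇒ 11
n=12: 1·12 2·6 3·4 4·3 6·2 12·1  φ→[1+1+2+2+2+4]=12
[q^13] φ(13)=12,φ(1)=1 ⇒ 13
n=14: 1·14 2·7 7·2 14·1  φ→[1+1+6+6]=14

8, 9, 10, 11, 12, 13, 14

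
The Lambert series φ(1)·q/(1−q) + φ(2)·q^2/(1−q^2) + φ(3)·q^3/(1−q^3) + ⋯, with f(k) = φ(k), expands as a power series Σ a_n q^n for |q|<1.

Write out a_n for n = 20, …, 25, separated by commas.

n=20: 1·20 2·10 4·5 5·4 10·2 20·1  φ→[1+1+2+4+4+8]=20
n=21: 21·1 7·3 3·7 1·21  φ→[12+6+2+1]=21
q^22  k|22↦φ(k): 1:1 2:1 11:10 22:10  a_22=22
q^23  k|23↦φ(k): 1:1 23:22  a_23=23
q^24  k|24↦φ(k): 1:1 2:1 3:2 4:2 6:2 8:4 12:4 24:8  a_24=24
[q^25] φ(25)=20,φ(5)=4,φ(1)=1 ⇒ 25

20, 21, 22, 23, 24, 25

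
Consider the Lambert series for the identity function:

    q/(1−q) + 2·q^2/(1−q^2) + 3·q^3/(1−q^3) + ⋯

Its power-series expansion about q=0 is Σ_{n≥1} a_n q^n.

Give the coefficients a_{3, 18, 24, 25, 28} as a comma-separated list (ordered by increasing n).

4, 39, 60, 31, 56

d|3:{3,1}  Σf=3+1=4
n=18: 1·18 2·9 3·6 6·3 9·2 18·1  f→[1+2+3+6+9+18]=39
n=24: 1·24 2·12 3·8 4·6 6·4 8·3 12·2 24·1  f→[1+2+3+4+6+8+12+24]=60
d|25:{1,5,25}  Σf=1+5+25=31
q^28  k|28↦f(k): 1:1 2:2 4:4 7:7 14:14 28:28  a_28=56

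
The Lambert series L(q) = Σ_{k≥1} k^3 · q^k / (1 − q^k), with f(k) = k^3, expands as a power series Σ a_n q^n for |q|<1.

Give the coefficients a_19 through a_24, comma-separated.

d|19:{1,19}  Σf=1+6859=6860
[q^20] f(1)=1,f(2)=8,f(4)=64,f(5)=125,f(10)=1000,f(20)=8000 ⇒ 9198
q^21  k|21↦f(k): 21:9261 7:343 3:27 1:1  a_21=9632
q^22  k|22↦f(k): 1:1 2:8 11:1331 22:10648  a_22=11988
d|23:{1,23}  Σf=1+12167=12168
[q^24] f(1)=1,f(2)=8,f(3)=27,f(4)=64,f(6)=216,f(8)=512,f(12)=1728,f(24)=13824 ⇒ 16380

6860, 9198, 9632, 11988, 12168, 16380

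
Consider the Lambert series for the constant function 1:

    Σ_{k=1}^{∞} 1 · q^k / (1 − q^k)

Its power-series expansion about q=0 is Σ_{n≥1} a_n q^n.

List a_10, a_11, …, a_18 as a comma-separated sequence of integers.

4, 2, 6, 2, 4, 4, 5, 2, 6

d|10:{1,2,5,10}  Σf=1+1+1+1=4
q^11  k|11↦f(k): 11:1 1:1  a_11=2
d|12:{1,2,3,4,6,12}  Σf=1+1+1+1+1+1=6
[q^13] f(13)=1,f(1)=1 ⇒ 2
q^14  k|14↦f(k): 14:1 7:1 2:1 1:1  a_14=4
[q^15] f(15)=1,f(5)=1,f(3)=1,f(1)=1 ⇒ 4
[q^16] f(16)=1,f(8)=1,f(4)=1,f(2)=1,f(1)=1 ⇒ 5
d|17:{17,1}  Σf=1+1=2
d|18:{18,9,6,3,2,1}  Σf=1+1+1+1+1+1=6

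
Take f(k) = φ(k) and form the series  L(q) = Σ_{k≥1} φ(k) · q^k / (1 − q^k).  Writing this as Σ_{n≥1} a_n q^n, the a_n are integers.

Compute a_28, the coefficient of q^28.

[q^28] φ(28)=12,φ(14)=6,φ(7)=6,φ(4)=2,φ(2)=1,φ(1)=1 ⇒ 28

a_28 = 28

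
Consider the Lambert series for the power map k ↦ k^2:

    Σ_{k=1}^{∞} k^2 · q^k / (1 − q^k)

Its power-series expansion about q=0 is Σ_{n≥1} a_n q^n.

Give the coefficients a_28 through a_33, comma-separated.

[q^28] f(1)=1,f(2)=4,f(4)=16,f(7)=49,f(14)=196,f(28)=784 ⇒ 1050
n=29: 29·1 1·29  f→[841+1]=842
n=30: 1·30 2·15 3·10 5·6 6·5 10·3 15·2 30·1  f→[1+4+9+25+36+100+225+900]=1300
[q^31] f(31)=961,f(1)=1 ⇒ 962
[q^32] f(1)=1,f(2)=4,f(4)=16,f(8)=64,f(16)=256,f(32)=1024 ⇒ 1365
d|33:{1,3,11,33}  Σf=1+9+121+1089=1220

1050, 842, 1300, 962, 1365, 1220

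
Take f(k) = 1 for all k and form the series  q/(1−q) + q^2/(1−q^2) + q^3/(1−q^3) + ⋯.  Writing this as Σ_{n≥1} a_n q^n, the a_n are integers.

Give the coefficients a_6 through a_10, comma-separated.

4, 2, 4, 3, 4

d|6:{1,2,3,6}  Σf=1+1+1+1=4
d|7:{1,7}  Σf=1+1=2
d|8:{1,2,4,8}  Σf=1+1+1+1=4
d|9:{1,3,9}  Σf=1+1+1=3
q^10  k|10↦f(k): 10:1 5:1 2:1 1:1  a_10=4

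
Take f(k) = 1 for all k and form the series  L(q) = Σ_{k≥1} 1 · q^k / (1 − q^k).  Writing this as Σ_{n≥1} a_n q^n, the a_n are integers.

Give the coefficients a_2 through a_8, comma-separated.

2, 2, 3, 2, 4, 2, 4

n=2: 1·2 2·1  f→[1+1]=2
q^3  k|3↦f(k): 3:1 1:1  a_3=2
n=4: 1·4 2·2 4·1  f→[1+1+1]=3
q^5  k|5↦f(k): 5:1 1:1  a_5=2
q^6  k|6↦f(k): 1:1 2:1 3:1 6:1  a_6=4
d|7:{1,7}  Σf=1+1=2
[q^8] f(8)=1,f(4)=1,f(2)=1,f(1)=1 ⇒ 4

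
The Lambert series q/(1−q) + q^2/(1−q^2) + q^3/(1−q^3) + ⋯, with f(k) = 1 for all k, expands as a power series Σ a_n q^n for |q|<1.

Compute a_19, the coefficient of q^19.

a_19 = 2

q^19  k|19↦f(k): 1:1 19:1  a_19=2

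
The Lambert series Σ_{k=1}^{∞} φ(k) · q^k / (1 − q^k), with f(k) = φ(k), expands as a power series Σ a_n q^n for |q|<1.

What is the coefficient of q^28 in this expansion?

[q^28] φ(1)=1,φ(2)=1,φ(4)=2,φ(7)=6,φ(14)=6,φ(28)=12 ⇒ 28

a_28 = 28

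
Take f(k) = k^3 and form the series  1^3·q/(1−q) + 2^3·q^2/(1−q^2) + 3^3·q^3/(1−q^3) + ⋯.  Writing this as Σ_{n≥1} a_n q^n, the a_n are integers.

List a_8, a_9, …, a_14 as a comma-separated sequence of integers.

n=8: 1·8 2·4 4·2 8·1  f→[1+8+64+512]=585
d|9:{9,3,1}  Σf=729+27+1=757
n=10: 1·10 2·5 5·2 10·1  f→[1+8+125+1000]=1134
n=11: 11·1 1·11  f→[1331+1]=1332
d|12:{12,6,4,3,2,1}  Σf=1728+216+64+27+8+1=2044
n=13: 1·13 13·1  f→[1+2197]=2198
[q^14] f(1)=1,f(2)=8,f(7)=343,f(14)=2744 ⇒ 3096

585, 757, 1134, 1332, 2044, 2198, 3096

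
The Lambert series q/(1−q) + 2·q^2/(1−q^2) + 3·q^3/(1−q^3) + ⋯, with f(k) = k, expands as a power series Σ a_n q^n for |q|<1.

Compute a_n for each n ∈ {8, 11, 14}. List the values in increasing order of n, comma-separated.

n=8: 8·1 4·2 2·4 1·8  f→[8+4+2+1]=15
n=11: 11·1 1·11  f→[11+1]=12
d|14:{1,2,7,14}  Σf=1+2+7+14=24

15, 12, 24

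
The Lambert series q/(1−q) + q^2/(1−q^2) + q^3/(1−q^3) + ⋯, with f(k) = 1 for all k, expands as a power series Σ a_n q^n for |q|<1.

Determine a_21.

a_21 = 4

n=21: 21·1 7·3 3·7 1·21  f→[1+1+1+1]=4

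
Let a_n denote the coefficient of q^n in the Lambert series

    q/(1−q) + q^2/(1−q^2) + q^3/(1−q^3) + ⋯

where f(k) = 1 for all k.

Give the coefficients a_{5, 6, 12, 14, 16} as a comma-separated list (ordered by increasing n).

d|5:{5,1}  Σf=1+1=2
[q^6] f(6)=1,f(3)=1,f(2)=1,f(1)=1 ⇒ 4
q^12  k|12↦f(k): 12:1 6:1 4:1 3:1 2:1 1:1  a_12=6
q^14  k|14↦f(k): 1:1 2:1 7:1 14:1  a_14=4
q^16  k|16↦f(k): 1:1 2:1 4:1 8:1 16:1  a_16=5

2, 4, 6, 4, 5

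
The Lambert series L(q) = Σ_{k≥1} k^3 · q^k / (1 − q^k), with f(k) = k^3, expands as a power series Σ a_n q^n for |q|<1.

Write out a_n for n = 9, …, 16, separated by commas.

757, 1134, 1332, 2044, 2198, 3096, 3528, 4681

d|9:{1,3,9}  Σf=1+27+729=757
[q^10] f(10)=1000,f(5)=125,f(2)=8,f(1)=1 ⇒ 1134
[q^11] f(11)=1331,f(1)=1 ⇒ 1332
[q^12] f(1)=1,f(2)=8,f(3)=27,f(4)=64,f(6)=216,f(12)=1728 ⇒ 2044
n=13: 13·1 1·13  f→[2197+1]=2198
q^14  k|14↦f(k): 1:1 2:8 7:343 14:2744  a_14=3096
d|15:{1,3,5,15}  Σf=1+27+125+3375=3528
n=16: 1·16 2·8 4·4 8·2 16·1  f→[1+8+64+512+4096]=4681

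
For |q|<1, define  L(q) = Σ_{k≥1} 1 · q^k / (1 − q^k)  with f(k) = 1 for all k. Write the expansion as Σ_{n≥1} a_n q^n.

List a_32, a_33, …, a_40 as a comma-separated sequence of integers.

6, 4, 4, 4, 9, 2, 4, 4, 8

q^32  k|32↦f(k): 1:1 2:1 4:1 8:1 16:1 32:1  a_32=6
[q^33] f(1)=1,f(3)=1,f(11)=1,f(33)=1 ⇒ 4
[q^34] f(1)=1,f(2)=1,f(17)=1,f(34)=1 ⇒ 4
q^35  k|35↦f(k): 1:1 5:1 7:1 35:1  a_35=4
n=36: 36·1 18·2 12·3 9·4 6·6 4·9 3·12 2·18 1·36  f→[1+1+1+1+1+1+1+1+1]=9
d|37:{1,37}  Σf=1+1=2
n=38: 38·1 19·2 2·19 1·38  f→[1+1+1+1]=4
[q^39] f(39)=1,f(13)=1,f(3)=1,f(1)=1 ⇒ 4
[q^40] f(1)=1,f(2)=1,f(4)=1,f(5)=1,f(8)=1,f(10)=1,f(20)=1,f(40)=1 ⇒ 8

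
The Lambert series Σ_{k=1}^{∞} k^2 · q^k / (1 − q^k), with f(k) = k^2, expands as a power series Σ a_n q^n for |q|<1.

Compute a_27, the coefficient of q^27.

[q^27] f(27)=729,f(9)=81,f(3)=9,f(1)=1 ⇒ 820

a_27 = 820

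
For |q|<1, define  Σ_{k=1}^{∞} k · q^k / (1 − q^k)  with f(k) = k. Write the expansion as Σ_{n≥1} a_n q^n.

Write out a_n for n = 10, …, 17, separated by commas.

18, 12, 28, 14, 24, 24, 31, 18

[q^10] f(10)=10,f(5)=5,f(2)=2,f(1)=1 ⇒ 18
q^11  k|11↦f(k): 11:11 1:1  a_11=12
q^12  k|12↦f(k): 1:1 2:2 3:3 4:4 6:6 12:12  a_12=28
q^13  k|13↦f(k): 1:1 13:13  a_13=14
d|14:{14,7,2,1}  Σf=14+7+2+1=24
d|15:{15,5,3,1}  Σf=15+5+3+1=24
d|16:{1,2,4,8,16}  Σf=1+2+4+8+16=31
d|17:{17,1}  Σf=17+1=18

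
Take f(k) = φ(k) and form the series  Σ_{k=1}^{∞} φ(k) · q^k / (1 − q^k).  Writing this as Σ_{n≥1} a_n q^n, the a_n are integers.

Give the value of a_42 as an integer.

q^42  k|42↦φ(k): 42:12 21:12 14:6 7:6 6:2 3:2 2:1 1:1  a_42=42

a_42 = 42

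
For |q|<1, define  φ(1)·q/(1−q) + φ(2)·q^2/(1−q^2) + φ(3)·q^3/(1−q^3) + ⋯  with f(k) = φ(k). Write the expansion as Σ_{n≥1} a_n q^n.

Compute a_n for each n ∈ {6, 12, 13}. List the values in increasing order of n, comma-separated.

d|6:{1,2,3,6}  Σφ=1+1+2+2=6
[q^12] φ(1)=1,φ(2)=1,φ(3)=2,φ(4)=2,φ(6)=2,φ(12)=4 ⇒ 12
n=13: 1·13 13·1  φ→[1+12]=13

6, 12, 13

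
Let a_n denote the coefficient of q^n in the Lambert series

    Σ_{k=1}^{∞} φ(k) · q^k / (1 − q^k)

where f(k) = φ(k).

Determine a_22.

d|22:{1,2,11,22}  Σφ=1+1+10+10=22

a_22 = 22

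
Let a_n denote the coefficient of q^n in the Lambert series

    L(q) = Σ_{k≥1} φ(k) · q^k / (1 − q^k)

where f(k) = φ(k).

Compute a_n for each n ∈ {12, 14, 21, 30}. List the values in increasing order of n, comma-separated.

[q^12] φ(1)=1,φ(2)=1,φ(3)=2,φ(4)=2,φ(6)=2,φ(12)=4 ⇒ 12
n=14: 14·1 7·2 2·7 1·14  φ→[6+6+1+1]=14
d|21:{1,3,7,21}  Σφ=1+2+6+12=21
n=30: 1·30 2·15 3·10 5·6 6·5 10·3 15·2 30·1  φ→[1+1+2+4+2+4+8+8]=30

12, 14, 21, 30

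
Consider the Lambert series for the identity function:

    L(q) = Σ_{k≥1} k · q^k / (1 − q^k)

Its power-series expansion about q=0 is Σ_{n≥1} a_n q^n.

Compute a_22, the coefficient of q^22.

q^22  k|22↦f(k): 22:22 11:11 2:2 1:1  a_22=36

a_22 = 36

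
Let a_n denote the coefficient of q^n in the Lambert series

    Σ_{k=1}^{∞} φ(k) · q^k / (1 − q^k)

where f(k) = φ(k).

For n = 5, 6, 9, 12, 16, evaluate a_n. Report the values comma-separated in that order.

d|5:{5,1}  Σφ=4+1=5
n=6: 6·1 3·2 2·3 1·6  φ→[2+2+1+1]=6
[q^9] φ(9)=6,φ(3)=2,φ(1)=1 ⇒ 9
n=12: 12·1 6·2 4·3 3·4 2·6 1·12  φ→[4+2+2+2+1+1]=12
q^16  k|16↦φ(k): 1:1 2:1 4:2 8:4 16:8  a_16=16

5, 6, 9, 12, 16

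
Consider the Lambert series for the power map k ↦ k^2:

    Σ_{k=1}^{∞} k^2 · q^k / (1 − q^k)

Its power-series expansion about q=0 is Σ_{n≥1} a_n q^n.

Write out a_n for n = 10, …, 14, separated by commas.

130, 122, 210, 170, 250

d|10:{10,5,2,1}  Σf=100+25+4+1=130
[q^11] f(1)=1,f(11)=121 ⇒ 122
q^12  k|12↦f(k): 1:1 2:4 3:9 4:16 6:36 12:144  a_12=210
[q^13] f(1)=1,f(13)=169 ⇒ 170
[q^14] f(1)=1,f(2)=4,f(7)=49,f(14)=196 ⇒ 250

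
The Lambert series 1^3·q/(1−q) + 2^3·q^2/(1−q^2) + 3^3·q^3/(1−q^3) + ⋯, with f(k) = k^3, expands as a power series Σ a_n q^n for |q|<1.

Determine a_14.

a_14 = 3096

[q^14] f(14)=2744,f(7)=343,f(2)=8,f(1)=1 ⇒ 3096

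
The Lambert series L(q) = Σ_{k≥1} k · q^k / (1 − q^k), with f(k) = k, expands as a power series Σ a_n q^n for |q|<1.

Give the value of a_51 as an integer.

a_51 = 72

d|51:{51,17,3,1}  Σf=51+17+3+1=72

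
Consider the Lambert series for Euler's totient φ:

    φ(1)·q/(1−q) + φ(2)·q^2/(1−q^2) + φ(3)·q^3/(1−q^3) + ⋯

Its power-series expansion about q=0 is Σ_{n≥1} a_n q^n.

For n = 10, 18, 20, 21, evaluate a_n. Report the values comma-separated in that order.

n=10: 10·1 5·2 2·5 1·10  φ→[4+4+1+1]=10
n=18: 1·18 2·9 3·6 6·3 9·2 18·1  φ→[1+1+2+2+6+6]=18
q^20  k|20↦φ(k): 1:1 2:1 4:2 5:4 10:4 20:8  a_20=20
q^21  k|21↦φ(k): 21:12 7:6 3:2 1:1  a_21=21

10, 18, 20, 21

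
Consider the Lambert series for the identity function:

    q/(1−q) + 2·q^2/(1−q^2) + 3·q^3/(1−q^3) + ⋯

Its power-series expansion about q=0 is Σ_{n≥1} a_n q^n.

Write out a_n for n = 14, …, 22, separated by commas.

24, 24, 31, 18, 39, 20, 42, 32, 36

q^14  k|14↦f(k): 1:1 2:2 7:7 14:14  a_14=24
n=15: 15·1 5·3 3·5 1·15  f→[15+5+3+1]=24
d|16:{16,8,4,2,1}  Σf=16+8+4+2+1=31
[q^17] f(1)=1,f(17)=17 ⇒ 18
d|18:{18,9,6,3,2,1}  Σf=18+9+6+3+2+1=39
n=19: 1·19 19·1  f→[1+19]=20
[q^20] f(1)=1,f(2)=2,f(4)=4,f(5)=5,f(10)=10,f(20)=20 ⇒ 42
d|21:{1,3,7,21}  Σf=1+3+7+21=32
[q^22] f(1)=1,f(2)=2,f(11)=11,f(22)=22 ⇒ 36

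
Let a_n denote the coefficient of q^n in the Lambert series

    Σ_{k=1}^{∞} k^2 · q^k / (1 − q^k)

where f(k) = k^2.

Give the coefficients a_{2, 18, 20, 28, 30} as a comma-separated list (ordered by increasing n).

n=2: 2·1 1·2  f→[4+1]=5
n=18: 1·18 2·9 3·6 6·3 9·2 18·1  f→[1+4+9+36+81+324]=455
[q^20] f(1)=1,f(2)=4,f(4)=16,f(5)=25,f(10)=100,f(20)=400 ⇒ 546
[q^28] f(28)=784,f(14)=196,f(7)=49,f(4)=16,f(2)=4,f(1)=1 ⇒ 1050
[q^30] f(30)=900,f(15)=225,f(10)=100,f(6)=36,f(5)=25,f(3)=9,f(2)=4,f(1)=1 ⇒ 1300

5, 455, 546, 1050, 1300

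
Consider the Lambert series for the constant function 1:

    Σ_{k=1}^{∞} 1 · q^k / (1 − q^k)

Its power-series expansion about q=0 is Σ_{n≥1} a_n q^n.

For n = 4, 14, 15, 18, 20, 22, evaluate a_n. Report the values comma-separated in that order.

3, 4, 4, 6, 6, 4

q^4  k|4↦f(k): 4:1 2:1 1:1  a_4=3
q^14  k|14↦f(k): 14:1 7:1 2:1 1:1  a_14=4
d|15:{1,3,5,15}  Σf=1+1+1+1=4
[q^18] f(18)=1,f(9)=1,f(6)=1,f(3)=1,f(2)=1,f(1)=1 ⇒ 6
d|20:{20,10,5,4,2,1}  Σf=1+1+1+1+1+1=6
[q^22] f(1)=1,f(2)=1,f(11)=1,f(22)=1 ⇒ 4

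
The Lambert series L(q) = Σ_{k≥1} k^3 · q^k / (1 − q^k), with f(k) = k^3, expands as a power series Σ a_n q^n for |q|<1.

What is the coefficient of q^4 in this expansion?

n=4: 4·1 2·2 1·4  f→[64+8+1]=73

a_4 = 73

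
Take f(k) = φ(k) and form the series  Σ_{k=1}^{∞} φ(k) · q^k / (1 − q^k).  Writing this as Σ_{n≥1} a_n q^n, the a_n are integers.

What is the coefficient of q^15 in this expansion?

n=15: 15·1 5·3 3·5 1·15  φ→[8+4+2+1]=15

a_15 = 15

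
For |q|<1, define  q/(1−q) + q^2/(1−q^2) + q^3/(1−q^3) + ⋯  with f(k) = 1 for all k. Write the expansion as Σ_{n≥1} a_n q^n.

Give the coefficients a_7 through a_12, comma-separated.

2, 4, 3, 4, 2, 6

q^7  k|7↦f(k): 7:1 1:1  a_7=2
[q^8] f(1)=1,f(2)=1,f(4)=1,f(8)=1 ⇒ 4
q^9  k|9↦f(k): 9:1 3:1 1:1  a_9=3
q^10  k|10↦f(k): 1:1 2:1 5:1 10:1  a_10=4
d|11:{11,1}  Σf=1+1=2
d|12:{1,2,3,4,6,12}  Σf=1+1+1+1+1+1=6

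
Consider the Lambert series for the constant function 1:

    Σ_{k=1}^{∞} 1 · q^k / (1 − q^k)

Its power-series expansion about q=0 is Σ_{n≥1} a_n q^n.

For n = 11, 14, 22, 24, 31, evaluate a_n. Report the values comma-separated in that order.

2, 4, 4, 8, 2

d|11:{1,11}  Σf=1+1=2
[q^14] f(14)=1,f(7)=1,f(2)=1,f(1)=1 ⇒ 4
q^22  k|22↦f(k): 1:1 2:1 11:1 22:1  a_22=4
[q^24] f(24)=1,f(12)=1,f(8)=1,f(6)=1,f(4)=1,f(3)=1,f(2)=1,f(1)=1 ⇒ 8
d|31:{31,1}  Σf=1+1=2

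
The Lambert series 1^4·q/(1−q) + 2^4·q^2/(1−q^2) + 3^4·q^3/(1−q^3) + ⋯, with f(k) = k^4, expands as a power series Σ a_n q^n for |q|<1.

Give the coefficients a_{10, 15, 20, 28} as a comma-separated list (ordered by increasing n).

[q^10] f(10)=10000,f(5)=625,f(2)=16,f(1)=1 ⇒ 10642
d|15:{1,3,5,15}  Σf=1+81+625+50625=51332
q^20  k|20↦f(k): 20:160000 10:10000 5:625 4:256 2:16 1:1  a_20=170898
q^28  k|28↦f(k): 1:1 2:16 4:256 7:2401 14:38416 28:614656  a_28=655746

10642, 51332, 170898, 655746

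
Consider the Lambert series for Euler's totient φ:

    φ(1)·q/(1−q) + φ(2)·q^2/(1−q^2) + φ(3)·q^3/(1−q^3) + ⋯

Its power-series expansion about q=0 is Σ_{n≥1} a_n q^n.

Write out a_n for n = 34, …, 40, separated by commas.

d|34:{1,2,17,34}  Σφ=1+1+16+16=34
[q^35] φ(1)=1,φ(5)=4,φ(7)=6,φ(35)=24 ⇒ 35
d|36:{36,18,12,9,6,4,3,2,1}  Σφ=12+6+4+6+2+2+2+1+1=36
[q^37] φ(1)=1,φ(37)=36 ⇒ 37
[q^38] φ(1)=1,φ(2)=1,φ(19)=18,φ(38)=18 ⇒ 38
n=39: 39·1 13·3 3·13 1·39  φ→[24+12+2+1]=39
d|40:{1,2,4,5,8,10,20,40}  Σφ=1+1+2+4+4+4+8+16=40

34, 35, 36, 37, 38, 39, 40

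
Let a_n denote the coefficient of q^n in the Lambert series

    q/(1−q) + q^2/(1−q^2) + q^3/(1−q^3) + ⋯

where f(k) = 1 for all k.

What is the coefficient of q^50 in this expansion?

a_50 = 6

[q^50] f(50)=1,f(25)=1,f(10)=1,f(5)=1,f(2)=1,f(1)=1 ⇒ 6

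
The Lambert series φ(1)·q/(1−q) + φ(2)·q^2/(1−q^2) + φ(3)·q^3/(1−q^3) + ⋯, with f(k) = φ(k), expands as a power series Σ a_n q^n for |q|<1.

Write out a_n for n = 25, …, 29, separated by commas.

[q^25] φ(1)=1,φ(5)=4,φ(25)=20 ⇒ 25
n=26: 1·26 2·13 13·2 26·1  φ→[1+1+12+12]=26
q^27  k|27↦φ(k): 27:18 9:6 3:2 1:1  a_27=27
n=28: 28·1 14·2 7·4 4·7 2·14 1·28  φ→[12+6+6+2+1+1]=28
q^29  k|29↦φ(k): 29:28 1:1  a_29=29

25, 26, 27, 28, 29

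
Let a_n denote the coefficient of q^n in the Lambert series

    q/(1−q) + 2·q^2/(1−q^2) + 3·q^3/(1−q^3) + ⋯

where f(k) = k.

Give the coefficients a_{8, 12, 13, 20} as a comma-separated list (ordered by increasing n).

15, 28, 14, 42

d|8:{1,2,4,8}  Σf=1+2+4+8=15
q^12  k|12↦f(k): 1:1 2:2 3:3 4:4 6:6 12:12  a_12=28
q^13  k|13↦f(k): 13:13 1:1  a_13=14
n=20: 20·1 10·2 5·4 4·5 2·10 1·20  f→[20+10+5+4+2+1]=42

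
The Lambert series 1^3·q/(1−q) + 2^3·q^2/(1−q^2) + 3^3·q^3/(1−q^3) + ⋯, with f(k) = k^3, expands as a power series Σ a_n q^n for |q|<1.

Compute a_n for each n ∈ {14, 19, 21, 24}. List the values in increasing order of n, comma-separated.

3096, 6860, 9632, 16380

q^14  k|14↦f(k): 14:2744 7:343 2:8 1:1  a_14=3096
[q^19] f(19)=6859,f(1)=1 ⇒ 6860
d|21:{21,7,3,1}  Σf=9261+343+27+1=9632
d|24:{1,2,3,4,6,8,12,24}  Σf=1+8+27+64+216+512+1728+13824=16380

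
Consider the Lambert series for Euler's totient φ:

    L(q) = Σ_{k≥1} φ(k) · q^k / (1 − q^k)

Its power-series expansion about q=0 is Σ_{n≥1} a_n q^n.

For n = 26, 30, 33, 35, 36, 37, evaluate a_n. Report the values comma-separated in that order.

[q^26] φ(1)=1,φ(2)=1,φ(13)=12,φ(26)=12 ⇒ 26
d|30:{30,15,10,6,5,3,2,1}  Σφ=8+8+4+2+4+2+1+1=30
[q^33] φ(1)=1,φ(3)=2,φ(11)=10,φ(33)=20 ⇒ 33
n=35: 35·1 7·5 5·7 1·35  φ→[24+6+4+1]=35
[q^36] φ(36)=12,φ(18)=6,φ(12)=4,φ(9)=6,φ(6)=2,φ(4)=2,φ(3)=2,φ(2)=1,φ(1)=1 ⇒ 36
d|37:{1,37}  Σφ=1+36=37

26, 30, 33, 35, 36, 37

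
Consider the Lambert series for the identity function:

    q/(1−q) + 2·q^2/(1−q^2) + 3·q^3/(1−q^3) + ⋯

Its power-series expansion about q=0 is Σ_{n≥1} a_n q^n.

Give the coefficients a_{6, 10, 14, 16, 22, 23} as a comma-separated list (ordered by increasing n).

12, 18, 24, 31, 36, 24

q^6  k|6↦f(k): 1:1 2:2 3:3 6:6  a_6=12
[q^10] f(10)=10,f(5)=5,f(2)=2,f(1)=1 ⇒ 18
d|14:{14,7,2,1}  Σf=14+7+2+1=24
n=16: 1·16 2·8 4·4 8·2 16·1  f→[1+2+4+8+16]=31
d|22:{22,11,2,1}  Σf=22+11+2+1=36
[q^23] f(23)=23,f(1)=1 ⇒ 24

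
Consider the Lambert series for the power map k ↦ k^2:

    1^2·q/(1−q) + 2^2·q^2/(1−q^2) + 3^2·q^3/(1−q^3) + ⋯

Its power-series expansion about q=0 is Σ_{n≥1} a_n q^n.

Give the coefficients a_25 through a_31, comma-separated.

651, 850, 820, 1050, 842, 1300, 962

[q^25] f(25)=625,f(5)=25,f(1)=1 ⇒ 651
q^26  k|26↦f(k): 1:1 2:4 13:169 26:676  a_26=850
n=27: 27·1 9·3 3·9 1·27  f→[729+81+9+1]=820
q^28  k|28↦f(k): 28:784 14:196 7:49 4:16 2:4 1:1  a_28=1050
d|29:{29,1}  Σf=841+1=842
d|30:{30,15,10,6,5,3,2,1}  Σf=900+225+100+36+25+9+4+1=1300
[q^31] f(31)=961,f(1)=1 ⇒ 962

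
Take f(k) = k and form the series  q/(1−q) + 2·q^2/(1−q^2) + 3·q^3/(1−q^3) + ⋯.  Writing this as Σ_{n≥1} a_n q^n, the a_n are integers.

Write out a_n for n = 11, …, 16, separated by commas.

n=11: 11·1 1·11  f→[11+1]=12
d|12:{12,6,4,3,2,1}  Σf=12+6+4+3+2+1=28
d|13:{1,13}  Σf=1+13=14
[q^14] f(1)=1,f(2)=2,f(7)=7,f(14)=14 ⇒ 24
d|15:{1,3,5,15}  Σf=1+3+5+15=24
n=16: 1·16 2·8 4·4 8·2 16·1  f→[1+2+4+8+16]=31

12, 28, 14, 24, 24, 31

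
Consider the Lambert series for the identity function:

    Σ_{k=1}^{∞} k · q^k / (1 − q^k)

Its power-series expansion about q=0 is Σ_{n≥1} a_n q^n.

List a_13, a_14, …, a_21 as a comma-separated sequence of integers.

14, 24, 24, 31, 18, 39, 20, 42, 32

[q^13] f(13)=13,f(1)=1 ⇒ 14
n=14: 14·1 7·2 2·7 1·14  f→[14+7+2+1]=24
q^15  k|15↦f(k): 15:15 5:5 3:3 1:1  a_15=24
n=16: 1·16 2·8 4·4 8·2 16·1  f→[1+2+4+8+16]=31
q^17  k|17↦f(k): 1:1 17:17  a_17=18
q^18  k|18↦f(k): 18:18 9:9 6:6 3:3 2:2 1:1  a_18=39
[q^19] f(19)=19,f(1)=1 ⇒ 20
q^20  k|20↦f(k): 1:1 2:2 4:4 5:5 10:10 20:20  a_20=42
n=21: 1·21 3·7 7·3 21·1  f→[1+3+7+21]=32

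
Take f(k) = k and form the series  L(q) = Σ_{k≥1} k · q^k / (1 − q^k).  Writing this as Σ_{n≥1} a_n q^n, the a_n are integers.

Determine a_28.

d|28:{28,14,7,4,2,1}  Σf=28+14+7+4+2+1=56

a_28 = 56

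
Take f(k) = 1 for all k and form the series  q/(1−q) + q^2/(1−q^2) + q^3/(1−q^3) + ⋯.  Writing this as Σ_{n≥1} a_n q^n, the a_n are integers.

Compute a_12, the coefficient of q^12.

q^12  k|12↦f(k): 1:1 2:1 3:1 4:1 6:1 12:1  a_12=6

a_12 = 6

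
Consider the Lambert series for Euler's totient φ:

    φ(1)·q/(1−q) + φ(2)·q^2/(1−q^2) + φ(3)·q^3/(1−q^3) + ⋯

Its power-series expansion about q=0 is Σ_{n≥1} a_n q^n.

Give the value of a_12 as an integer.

d|12:{12,6,4,3,2,1}  Σφ=4+2+2+2+1+1=12

a_12 = 12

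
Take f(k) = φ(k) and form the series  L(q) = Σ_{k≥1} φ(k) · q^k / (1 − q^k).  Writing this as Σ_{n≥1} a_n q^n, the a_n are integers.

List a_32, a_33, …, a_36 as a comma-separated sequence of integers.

n=32: 1·32 2·16 4·8 8·4 16·2 32·1  φ→[1+1+2+4+8+16]=32
[q^33] φ(33)=20,φ(11)=10,φ(3)=2,φ(1)=1 ⇒ 33
q^34  k|34↦φ(k): 1:1 2:1 17:16 34:16  a_34=34
n=35: 1·35 5·7 7·5 35·1  φ→[1+4+6+24]=35
n=36: 1·36 2·18 3·12 4·9 6·6 9·4 12·3 18·2 36·1  φ→[1+1+2+2+2+6+4+6+12]=36

32, 33, 34, 35, 36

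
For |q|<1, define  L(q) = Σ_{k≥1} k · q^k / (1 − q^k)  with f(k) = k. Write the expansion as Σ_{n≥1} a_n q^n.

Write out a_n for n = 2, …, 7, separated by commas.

d|2:{1,2}  Σf=1+2=3
n=3: 3·1 1·3  f→[3+1]=4
[q^4] f(4)=4,f(2)=2,f(1)=1 ⇒ 7
q^5  k|5↦f(k): 1:1 5:5  a_5=6
n=6: 1·6 2·3 3·2 6·1  f→[1+2+3+6]=12
q^7  k|7↦f(k): 1:1 7:7  a_7=8

3, 4, 7, 6, 12, 8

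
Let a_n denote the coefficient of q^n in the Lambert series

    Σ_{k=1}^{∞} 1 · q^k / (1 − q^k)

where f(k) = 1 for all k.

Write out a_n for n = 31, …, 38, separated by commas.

2, 6, 4, 4, 4, 9, 2, 4

n=31: 31·1 1·31  f→[1+1]=2
d|32:{1,2,4,8,16,32}  Σf=1+1+1+1+1+1=6
n=33: 1·33 3·11 11·3 33·1  f→[1+1+1+1]=4
[q^34] f(1)=1,f(2)=1,f(17)=1,f(34)=1 ⇒ 4
[q^35] f(35)=1,f(7)=1,f(5)=1,f(1)=1 ⇒ 4
[q^36] f(1)=1,f(2)=1,f(3)=1,f(4)=1,f(6)=1,f(9)=1,f(12)=1,f(18)=1,f(36)=1 ⇒ 9
d|37:{1,37}  Σf=1+1=2
q^38  k|38↦f(k): 38:1 19:1 2:1 1:1  a_38=4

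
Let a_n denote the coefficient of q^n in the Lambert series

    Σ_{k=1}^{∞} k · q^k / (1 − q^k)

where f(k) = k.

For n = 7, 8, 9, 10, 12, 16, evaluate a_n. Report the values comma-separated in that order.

[q^7] f(7)=7,f(1)=1 ⇒ 8
q^8  k|8↦f(k): 1:1 2:2 4:4 8:8  a_8=15
d|9:{9,3,1}  Σf=9+3+1=13
d|10:{10,5,2,1}  Σf=10+5+2+1=18
[q^12] f(12)=12,f(6)=6,f(4)=4,f(3)=3,f(2)=2,f(1)=1 ⇒ 28
[q^16] f(16)=16,f(8)=8,f(4)=4,f(2)=2,f(1)=1 ⇒ 31

8, 15, 13, 18, 28, 31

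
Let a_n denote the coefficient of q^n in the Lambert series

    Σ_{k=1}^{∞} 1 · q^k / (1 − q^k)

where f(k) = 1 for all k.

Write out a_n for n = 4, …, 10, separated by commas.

3, 2, 4, 2, 4, 3, 4

n=4: 4·1 2·2 1·4  f→[1+1+1]=3
[q^5] f(5)=1,f(1)=1 ⇒ 2
d|6:{6,3,2,1}  Σf=1+1+1+1=4
n=7: 1·7 7·1  f→[1+1]=2
n=8: 8·1 4·2 2·4 1·8  f→[1+1+1+1]=4
q^9  k|9↦f(k): 9:1 3:1 1:1  a_9=3
d|10:{1,2,5,10}  Σf=1+1+1+1=4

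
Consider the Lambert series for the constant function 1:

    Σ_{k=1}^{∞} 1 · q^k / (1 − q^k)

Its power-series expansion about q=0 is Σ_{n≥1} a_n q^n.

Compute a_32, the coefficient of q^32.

d|32:{32,16,8,4,2,1}  Σf=1+1+1+1+1+1=6

a_32 = 6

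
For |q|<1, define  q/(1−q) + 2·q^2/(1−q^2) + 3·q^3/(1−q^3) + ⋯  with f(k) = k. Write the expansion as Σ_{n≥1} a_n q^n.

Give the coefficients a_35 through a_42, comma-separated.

[q^35] f(1)=1,f(5)=5,f(7)=7,f(35)=35 ⇒ 48
[q^36] f(1)=1,f(2)=2,f(3)=3,f(4)=4,f(6)=6,f(9)=9,f(12)=12,f(18)=18,f(36)=36 ⇒ 91
[q^37] f(37)=37,f(1)=1 ⇒ 38
d|38:{38,19,2,1}  Σf=38+19+2+1=60
[q^39] f(1)=1,f(3)=3,f(13)=13,f(39)=39 ⇒ 56
q^40  k|40↦f(k): 1:1 2:2 4:4 5:5 8:8 10:10 20:20 40:40  a_40=90
[q^41] f(1)=1,f(41)=41 ⇒ 42
[q^42] f(42)=42,f(21)=21,f(14)=14,f(7)=7,f(6)=6,f(3)=3,f(2)=2,f(1)=1 ⇒ 96

48, 91, 38, 60, 56, 90, 42, 96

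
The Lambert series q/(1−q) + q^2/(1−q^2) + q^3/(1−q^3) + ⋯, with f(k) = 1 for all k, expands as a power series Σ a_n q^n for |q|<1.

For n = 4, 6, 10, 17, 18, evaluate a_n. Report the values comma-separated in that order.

n=4: 4·1 2·2 1·4  f→[1+1+1]=3
q^6  k|6↦f(k): 6:1 3:1 2:1 1:1  a_6=4
q^10  k|10↦f(k): 10:1 5:1 2:1 1:1  a_10=4
n=17: 17·1 1·17  f→[1+1]=2
q^18  k|18↦f(k): 1:1 2:1 3:1 6:1 9:1 18:1  a_18=6

3, 4, 4, 2, 6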